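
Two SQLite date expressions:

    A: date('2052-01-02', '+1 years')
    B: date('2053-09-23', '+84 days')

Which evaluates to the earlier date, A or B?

A = 2053-01-02.
B = 2053-12-16.
A is earlier.

A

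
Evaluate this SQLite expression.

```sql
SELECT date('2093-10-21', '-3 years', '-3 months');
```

Adding -3 years to 2093-10-21 gives 2090-10-21.
Adding -3 months to 2090-10-21 gives 2090-07-21.

2090-07-21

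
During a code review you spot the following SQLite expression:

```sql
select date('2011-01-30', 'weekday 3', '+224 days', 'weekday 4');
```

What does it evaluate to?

2011-09-15

`weekday 3` advances to the next Wednesday; 2011-01-30 is a Sunday, so it moves forward to 2011-02-02.
Applying '+224 days' to 2011-02-02: counting 224 days forward gives 2011-09-14.
`weekday 4` advances to the next Thursday; 2011-09-14 is a Wednesday, so it moves forward to 2011-09-15.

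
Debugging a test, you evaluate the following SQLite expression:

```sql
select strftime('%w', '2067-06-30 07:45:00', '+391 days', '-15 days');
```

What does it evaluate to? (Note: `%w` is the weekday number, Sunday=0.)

First apply '+391 days', '-15 days': 2067-06-30 07:45:00 → 2068-07-10 07:45:00.
2068-07-10 is a Tuesday; with Sunday=0 that is 2.

2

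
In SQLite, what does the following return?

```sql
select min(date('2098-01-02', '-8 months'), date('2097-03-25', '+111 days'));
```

date('2098-01-02', '-8 months') → 2097-05-02.
date('2097-03-25', '+111 days') → 2097-07-14.
Earlier of the two is 2097-05-02.

2097-05-02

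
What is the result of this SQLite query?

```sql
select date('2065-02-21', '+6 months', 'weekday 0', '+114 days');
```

2065-12-15

Adding +6 months to 2065-02-21 gives 2065-08-21.
`weekday 0` advances to the next Sunday; 2065-08-21 is a Friday, so it moves forward to 2065-08-23.
Applying '+114 days' to 2065-08-23: counting 114 days forward gives 2065-12-15.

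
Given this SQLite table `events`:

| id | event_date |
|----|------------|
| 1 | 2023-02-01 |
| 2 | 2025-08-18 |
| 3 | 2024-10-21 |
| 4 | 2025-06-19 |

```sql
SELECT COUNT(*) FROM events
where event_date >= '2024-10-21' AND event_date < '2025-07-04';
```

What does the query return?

Rows in [2024-10-21, 2025-07-04): 2024-10-21, 2025-06-19 → 2 rows.

2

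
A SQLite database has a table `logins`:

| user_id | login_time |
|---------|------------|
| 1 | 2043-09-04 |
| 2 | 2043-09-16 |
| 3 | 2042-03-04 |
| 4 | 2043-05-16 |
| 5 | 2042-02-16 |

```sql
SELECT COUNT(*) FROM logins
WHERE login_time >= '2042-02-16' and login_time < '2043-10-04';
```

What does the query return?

5

Rows in [2042-02-16, 2043-10-04): 2043-09-04, 2043-09-16, 2042-03-04, 2043-05-16, 2042-02-16 → 5 rows.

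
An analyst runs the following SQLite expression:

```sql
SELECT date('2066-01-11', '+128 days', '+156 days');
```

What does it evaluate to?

2066-10-22

Applying '+128 days' to 2066-01-11: counting 128 days forward gives 2066-05-19.
Applying '+156 days' to 2066-05-19: counting 156 days forward gives 2066-10-22.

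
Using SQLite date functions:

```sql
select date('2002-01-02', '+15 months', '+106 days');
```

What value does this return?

Adding +15 months to 2002-01-02 gives 2003-04-02.
Applying '+106 days' to 2003-04-02: counting 106 days forward gives 2003-07-17.

2003-07-17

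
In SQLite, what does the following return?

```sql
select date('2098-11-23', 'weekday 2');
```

`weekday 2` advances to the next Tuesday; 2098-11-23 is a Sunday, so it moves forward to 2098-11-25.

2098-11-25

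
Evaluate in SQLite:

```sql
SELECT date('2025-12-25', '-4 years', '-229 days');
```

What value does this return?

Adding -4 years to 2025-12-25 gives 2021-12-25.
Applying '-229 days' to 2021-12-25: counting 229 days back gives 2021-05-10.

2021-05-10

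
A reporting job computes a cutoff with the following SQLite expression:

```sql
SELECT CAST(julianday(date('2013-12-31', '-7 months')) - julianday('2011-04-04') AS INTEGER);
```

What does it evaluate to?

Adding -7 months to 2013-12-31 gives 2013-05-31.
26 days remain in April 2011 after the 4th (30 − 4).
Full months from May 2011 through April 2013 contribute their day counts.
Then 31 days into May 2013.
Total: 26 + 31 + 30 + 31 + 31 + 30 + 31 + 30 + 31 + 31 + 29 + 31 + 30 + 31 + 30 + 31 + 31 + 30 + 31 + 30 + 31 + 31 + 28 + 31 + 30 + 31 = 788.

788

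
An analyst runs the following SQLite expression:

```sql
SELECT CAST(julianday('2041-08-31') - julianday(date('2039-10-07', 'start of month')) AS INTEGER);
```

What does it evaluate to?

`start of month` rewinds 2039-10-07 to 2039-10-01.
30 days remain in October 2039 after the 1st (31 − 1).
Full months from November 2039 through July 2041 contribute their day counts.
Then 31 days into August 2041.
Total: 30 + 30 + 31 + 31 + 29 + 31 + 30 + 31 + 30 + 31 + 31 + 30 + 31 + 30 + 31 + 31 + 28 + 31 + 30 + 31 + 30 + 31 + 31 = 700.

700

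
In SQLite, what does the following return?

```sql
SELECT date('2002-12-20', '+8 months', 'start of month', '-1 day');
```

Adding +8 months to 2002-12-20 gives 2003-08-20.
`start of month` rewinds 2003-08-20 to 2003-08-01.
Going back 1 day from 2003-08-01 reaches 2003-07-31 (last day of July, 31 days).

2003-07-31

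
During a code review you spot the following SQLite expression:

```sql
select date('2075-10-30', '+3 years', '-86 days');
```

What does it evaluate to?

Adding +3 years to 2075-10-30 gives 2078-10-30.
Applying '-86 days' to 2078-10-30: counting 86 days back gives 2078-08-05.

2078-08-05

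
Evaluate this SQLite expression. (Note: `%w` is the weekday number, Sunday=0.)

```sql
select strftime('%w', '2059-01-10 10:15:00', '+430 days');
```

1

First apply '+430 days': 2059-01-10 10:15:00 → 2060-03-15 10:15:00.
2060-03-15 is a Monday; with Sunday=0 that is 1.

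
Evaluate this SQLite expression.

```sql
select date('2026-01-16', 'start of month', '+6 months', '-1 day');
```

`start of month` rewinds 2026-01-16 to 2026-01-01.
Adding +6 months to 2026-01-01 gives 2026-07-01.
Going back 1 day from 2026-07-01 reaches 2026-06-30 (last day of June, 30 days).

2026-06-30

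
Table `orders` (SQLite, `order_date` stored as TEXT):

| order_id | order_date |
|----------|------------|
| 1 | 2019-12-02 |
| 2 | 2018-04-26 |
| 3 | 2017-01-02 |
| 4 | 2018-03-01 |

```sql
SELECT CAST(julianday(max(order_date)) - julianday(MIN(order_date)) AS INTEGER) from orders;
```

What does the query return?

MIN = 2017-01-02, MAX = 2019-12-02.
29 days remain in January 2017 after the 2nd (31 − 2).
Full months from February 2017 through November 2019 contribute their day counts.
Then 2 days into December 2019.
Total: 29 + 28 + 31 + 30 + 31 + 30 + 31 + 31 + 30 + 31 + 30 + 31 + 31 + 28 + 31 + 30 + 31 + 30 + 31 + 31 + 30 + 31 + 30 + 31 + 31 + 28 + 31 + 30 + 31 + 30 + 31 + 31 + 30 + 31 + 30 + 2 = 1064.

1064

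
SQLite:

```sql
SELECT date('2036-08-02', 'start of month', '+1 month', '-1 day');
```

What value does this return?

`start of month` rewinds 2036-08-02 to 2036-08-01.
Adding +1 month to 2036-08-01 gives 2036-09-01.
Going back 1 day from 2036-09-01 reaches 2036-08-31 (last day of August, 31 days).

2036-08-31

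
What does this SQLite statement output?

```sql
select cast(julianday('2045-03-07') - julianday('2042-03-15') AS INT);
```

16 days remain in March 2042 after the 15th (31 − 15).
Full months from April 2042 through February 2045 contribute their day counts.
Then 7 days into March 2045.
Total: 16 + 30 + 31 + 30 + 31 + 31 + 30 + 31 + 30 + 31 + 31 + 28 + 31 + 30 + 31 + 30 + 31 + 31 + 30 + 31 + 30 + 31 + 31 + 29 + 31 + 30 + 31 + 30 + 31 + 31 + 30 + 31 + 30 + 31 + 31 + 28 + 7 = 1088.

1088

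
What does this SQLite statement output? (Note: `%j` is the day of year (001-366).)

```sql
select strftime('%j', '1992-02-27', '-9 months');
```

First apply '-9 months': 1992-02-27 → 1991-05-27.
Day-of-year for 1991-05-27: days since 1991-01-01 inclusive = 147, zero-padded to 147.

147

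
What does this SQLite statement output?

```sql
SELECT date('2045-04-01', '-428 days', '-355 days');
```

Applying '-428 days' to 2045-04-01: counting 428 days back gives 2044-01-29.
Applying '-355 days' to 2044-01-29: counting 355 days back gives 2043-02-08.

2043-02-08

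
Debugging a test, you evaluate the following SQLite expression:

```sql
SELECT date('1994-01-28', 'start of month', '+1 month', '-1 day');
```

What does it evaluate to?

1994-01-31

`start of month` rewinds 1994-01-28 to 1994-01-01.
Adding +1 month to 1994-01-01 gives 1994-02-01.
Going back 1 day from 1994-02-01 reaches 1994-01-31 (last day of January, 31 days).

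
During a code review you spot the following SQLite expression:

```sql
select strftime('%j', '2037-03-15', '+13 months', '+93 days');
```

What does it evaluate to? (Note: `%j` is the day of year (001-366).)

198

First apply '+13 months', '+93 days': 2037-03-15 → 2038-07-17.
Day-of-year for 2038-07-17: days since 2038-01-01 inclusive = 198, zero-padded to 198.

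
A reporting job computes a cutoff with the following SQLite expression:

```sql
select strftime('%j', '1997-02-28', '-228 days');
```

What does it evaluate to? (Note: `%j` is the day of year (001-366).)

197

First apply '-228 days': 1997-02-28 → 1996-07-15.
Day-of-year for 1996-07-15: days since 1996-01-01 inclusive = 197, zero-padded to 197.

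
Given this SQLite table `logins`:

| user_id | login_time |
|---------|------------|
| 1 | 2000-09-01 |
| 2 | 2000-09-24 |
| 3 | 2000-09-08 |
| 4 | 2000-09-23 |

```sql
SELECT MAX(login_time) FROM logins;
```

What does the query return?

MAX over {2000-09-01, 2000-09-08, 2000-09-23, 2000-09-24}.

2000-09-24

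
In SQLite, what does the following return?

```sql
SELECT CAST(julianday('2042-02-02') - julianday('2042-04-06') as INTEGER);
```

26 days remain in February 2042 after the 2nd (28 − 2).
March 2042: 31 days.
Then 6 days into April 2042.
Total: 26 + 31 + 6 = 63.
The subtraction is earlier − later, so the result is −63 → -63.

-63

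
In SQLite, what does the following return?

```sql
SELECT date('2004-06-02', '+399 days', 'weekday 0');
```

2005-07-10

Applying '+399 days' to 2004-06-02: counting 399 days forward gives 2005-07-06.
`weekday 0` advances to the next Sunday; 2005-07-06 is a Wednesday, so it moves forward to 2005-07-10.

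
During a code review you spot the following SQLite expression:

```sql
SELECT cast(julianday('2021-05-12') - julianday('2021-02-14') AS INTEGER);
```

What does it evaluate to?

87

14 days remain in February 2021 after the 14th (28 − 14).
March 2021: 31 days.
April 2021: 30 days.
Then 12 days into May 2021.
Total: 14 + 31 + 30 + 12 = 87.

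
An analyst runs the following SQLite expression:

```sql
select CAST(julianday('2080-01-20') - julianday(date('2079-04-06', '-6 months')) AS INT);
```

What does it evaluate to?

Adding -6 months to 2079-04-06 gives 2078-10-06.
25 days remain in October 2078 after the 6th (31 − 6).
Full months from November 2078 through December 2079 contribute their day counts.
Then 20 days into January 2080.
Total: 25 + 30 + 31 + 31 + 28 + 31 + 30 + 31 + 30 + 31 + 31 + 30 + 31 + 30 + 31 + 20 = 471.

471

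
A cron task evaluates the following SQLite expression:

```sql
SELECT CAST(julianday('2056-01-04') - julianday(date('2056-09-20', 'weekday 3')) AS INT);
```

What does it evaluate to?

`weekday 3` advances to the next Wednesday; 2056-09-20 is already a Wednesday, so it stays at 2056-09-20.
27 days remain in January 2056 after the 4th (31 − 4).
Full months from February 2056 through August 2056 contribute their day counts.
Then 20 days into September 2056.
Total: 27 + 29 + 31 + 30 + 31 + 30 + 31 + 31 + 20 = 260.
The subtraction is earlier − later, so the result is −260 → -260.

-260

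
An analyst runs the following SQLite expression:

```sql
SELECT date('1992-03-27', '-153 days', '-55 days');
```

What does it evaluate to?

Applying '-153 days' to 1992-03-27: counting 153 days back gives 1991-10-26.
Applying '-55 days' to 1991-10-26: counting 55 days back gives 1991-09-01.

1991-09-01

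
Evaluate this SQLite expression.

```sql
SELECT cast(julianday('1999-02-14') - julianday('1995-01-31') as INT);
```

1475

0 days remain in January 1995 after the 31st (31 − 31).
Full months from February 1995 through January 1999 contribute their day counts.
Then 14 days into February 1999.
Total: 0 + 28 + 31 + 30 + 31 + 30 + 31 + 31 + 30 + 31 + 30 + 31 + 31 + 29 + 31 + 30 + 31 + 30 + 31 + 31 + 30 + 31 + 30 + 31 + 31 + 28 + 31 + 30 + 31 + 30 + 31 + 31 + 30 + 31 + 30 + 31 + 31 + 28 + 31 + 30 + 31 + 30 + 31 + 31 + 30 + 31 + 30 + 31 + 31 + 14 = 1475.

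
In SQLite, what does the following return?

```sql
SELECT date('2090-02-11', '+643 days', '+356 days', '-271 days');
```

Applying '+643 days' to 2090-02-11: counting 643 days forward gives 2091-11-16.
Applying '+356 days' to 2091-11-16: counting 356 days forward gives 2092-11-06.
Applying '-271 days' to 2092-11-06: counting 271 days back gives 2092-02-09.

2092-02-09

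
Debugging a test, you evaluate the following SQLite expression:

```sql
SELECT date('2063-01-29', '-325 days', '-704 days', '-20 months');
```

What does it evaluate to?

2058-08-05

Applying '-325 days' to 2063-01-29: counting 325 days back gives 2062-03-10.
Applying '-704 days' to 2062-03-10: counting 704 days back gives 2060-04-05.
Adding -20 months to 2060-04-05 gives 2058-08-05.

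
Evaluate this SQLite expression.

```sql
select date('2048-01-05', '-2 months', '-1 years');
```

Adding -2 months to 2048-01-05 gives 2047-11-05.
Adding -1 year to 2047-11-05 gives 2046-11-05.

2046-11-05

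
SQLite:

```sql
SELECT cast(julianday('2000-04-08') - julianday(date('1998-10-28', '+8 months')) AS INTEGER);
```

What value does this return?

285

Adding +8 months to 1998-10-28 gives 1999-06-28.
2 days remain in June 1999 after the 28th (30 − 28).
Full months from July 1999 through March 2000 contribute their day counts.
Then 8 days into April 2000.
Total: 2 + 31 + 31 + 30 + 31 + 30 + 31 + 31 + 29 + 31 + 8 = 285.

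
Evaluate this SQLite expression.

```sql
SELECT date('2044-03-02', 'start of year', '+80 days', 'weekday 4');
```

`start of year` rewinds 2044-03-02 to 2044-01-01.
Applying '+80 days' to 2044-01-01: counting 80 days forward gives 2044-03-21.
`weekday 4` advances to the next Thursday; 2044-03-21 is a Monday, so it moves forward to 2044-03-24.

2044-03-24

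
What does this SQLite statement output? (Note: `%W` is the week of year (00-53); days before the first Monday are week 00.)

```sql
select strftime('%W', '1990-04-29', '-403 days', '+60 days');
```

First apply '-403 days', '+60 days': 1990-04-29 → 1989-05-21.
1989-05-21 is a Sunday. SQLite's %W counts Mondays since the year started; the result is 20.

20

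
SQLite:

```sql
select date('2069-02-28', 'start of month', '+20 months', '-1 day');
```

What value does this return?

`start of month` rewinds 2069-02-28 to 2069-02-01.
Adding +20 months to 2069-02-01 gives 2070-10-01.
Going back 1 day from 2070-10-01 reaches 2070-09-30 (last day of September, 30 days).

2070-09-30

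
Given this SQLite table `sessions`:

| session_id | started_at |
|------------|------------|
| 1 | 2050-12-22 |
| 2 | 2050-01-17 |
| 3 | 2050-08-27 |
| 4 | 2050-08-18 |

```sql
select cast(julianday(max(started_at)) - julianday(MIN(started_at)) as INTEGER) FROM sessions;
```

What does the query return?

MIN = 2050-01-17, MAX = 2050-12-22.
14 days remain in January 2050 after the 17th (31 − 17).
Full months from February 2050 through November 2050 contribute their day counts.
Then 22 days into December 2050.
Total: 14 + 28 + 31 + 30 + 31 + 30 + 31 + 31 + 30 + 31 + 30 + 22 = 339.

339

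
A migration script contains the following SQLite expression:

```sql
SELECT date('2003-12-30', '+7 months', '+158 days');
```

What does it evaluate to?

Adding +7 months to 2003-12-30 gives 2004-07-30.
Applying '+158 days' to 2004-07-30: counting 158 days forward gives 2005-01-04.

2005-01-04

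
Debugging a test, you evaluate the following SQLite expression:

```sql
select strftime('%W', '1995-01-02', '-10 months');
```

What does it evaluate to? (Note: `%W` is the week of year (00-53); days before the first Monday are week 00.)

First apply '-10 months': 1995-01-02 → 1994-03-02.
1994-03-02 is a Wednesday. SQLite's %W counts Mondays since the year started; the result is 09.

09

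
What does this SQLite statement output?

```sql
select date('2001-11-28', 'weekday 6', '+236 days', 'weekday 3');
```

2002-07-31

`weekday 6` advances to the next Saturday; 2001-11-28 is a Wednesday, so it moves forward to 2001-12-01.
Applying '+236 days' to 2001-12-01: counting 236 days forward gives 2002-07-25.
`weekday 3` advances to the next Wednesday; 2002-07-25 is a Thursday, so it moves forward to 2002-07-31.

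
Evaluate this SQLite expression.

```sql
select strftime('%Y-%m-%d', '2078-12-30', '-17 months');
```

First apply '-17 months': 2078-12-30 → 2077-07-30.
`%Y-%m-%d` extracts the ISO date: 2077-07-30.

2077-07-30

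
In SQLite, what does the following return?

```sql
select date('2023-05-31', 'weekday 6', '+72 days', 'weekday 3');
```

`weekday 6` advances to the next Saturday; 2023-05-31 is a Wednesday, so it moves forward to 2023-06-03.
Applying '+72 days' to 2023-06-03: counting 72 days forward gives 2023-08-14.
`weekday 3` advances to the next Wednesday; 2023-08-14 is a Monday, so it moves forward to 2023-08-16.

2023-08-16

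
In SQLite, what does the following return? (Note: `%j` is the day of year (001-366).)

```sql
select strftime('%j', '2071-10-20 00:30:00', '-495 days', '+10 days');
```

First apply '-495 days', '+10 days': 2071-10-20 00:30:00 → 2070-06-22 00:30:00.
Day-of-year for 2070-06-22: days since 2070-01-01 inclusive = 173, zero-padded to 173.

173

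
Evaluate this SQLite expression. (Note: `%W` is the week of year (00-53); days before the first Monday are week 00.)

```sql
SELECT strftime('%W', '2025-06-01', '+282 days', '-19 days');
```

07

First apply '+282 days', '-19 days': 2025-06-01 → 2026-02-19.
2026-02-19 is a Thursday. SQLite's %W counts Mondays since the year started; the result is 07.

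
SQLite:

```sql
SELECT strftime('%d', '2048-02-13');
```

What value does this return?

13

`%d` extracts the 2-digit day of month: 13.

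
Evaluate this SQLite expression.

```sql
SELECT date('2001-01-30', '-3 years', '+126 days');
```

Adding -3 years to 2001-01-30 gives 1998-01-30.
Applying '+126 days' to 1998-01-30: counting 126 days forward gives 1998-06-05.

1998-06-05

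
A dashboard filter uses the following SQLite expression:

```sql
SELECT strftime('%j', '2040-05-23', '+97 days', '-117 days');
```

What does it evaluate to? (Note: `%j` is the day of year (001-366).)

First apply '+97 days', '-117 days': 2040-05-23 → 2040-05-03.
Day-of-year for 2040-05-03: days since 2040-01-01 inclusive = 124, zero-padded to 124.

124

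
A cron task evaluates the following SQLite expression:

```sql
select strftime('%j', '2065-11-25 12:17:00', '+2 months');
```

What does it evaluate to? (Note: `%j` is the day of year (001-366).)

025

First apply '+2 months': 2065-11-25 12:17:00 → 2066-01-25 12:17:00.
Day-of-year for 2066-01-25: days since 2066-01-01 inclusive = 25, zero-padded to 025.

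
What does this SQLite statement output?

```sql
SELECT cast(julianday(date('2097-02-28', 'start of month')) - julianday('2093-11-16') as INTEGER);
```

1173

`start of month` rewinds 2097-02-28 to 2097-02-01.
14 days remain in November 2093 after the 16th (30 − 16).
Full months from December 2093 through January 2097 contribute their day counts.
Then 1 day into February 2097.
Total: 14 + 31 + 31 + 28 + 31 + 30 + 31 + 30 + 31 + 31 + 30 + 31 + 30 + 31 + 31 + 28 + 31 + 30 + 31 + 30 + 31 + 31 + 30 + 31 + 30 + 31 + 31 + 29 + 31 + 30 + 31 + 30 + 31 + 31 + 30 + 31 + 30 + 31 + 31 + 1 = 1173.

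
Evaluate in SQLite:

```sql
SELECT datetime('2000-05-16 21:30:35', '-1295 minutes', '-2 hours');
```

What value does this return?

2000-05-15 21:55:35

1295 minutes = 21h 35m; -1295 minutes from 2000-05-16 21:30:35 is 2000-05-15 23:55:35 (crosses midnight).
-2 hours from 2000-05-15 23:55:35 is 2000-05-15 21:55:35.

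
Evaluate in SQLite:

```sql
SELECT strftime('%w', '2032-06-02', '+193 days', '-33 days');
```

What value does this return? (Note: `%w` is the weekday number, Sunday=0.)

2

First apply '+193 days', '-33 days': 2032-06-02 → 2032-11-09.
2032-11-09 is a Tuesday; with Sunday=0 that is 2.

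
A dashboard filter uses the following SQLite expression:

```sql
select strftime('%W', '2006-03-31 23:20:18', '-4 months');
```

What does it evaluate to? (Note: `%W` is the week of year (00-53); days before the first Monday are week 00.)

48

First apply '-4 months': 2006-03-31 23:20:18 → 2005-12-01 23:20:18.
2005-12-01 is a Thursday. SQLite's %W counts Mondays since the year started; the result is 48.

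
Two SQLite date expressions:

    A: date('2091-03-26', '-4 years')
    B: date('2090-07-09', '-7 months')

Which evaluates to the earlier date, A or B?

A

A = 2087-03-26.
B = 2089-12-09.
A is earlier.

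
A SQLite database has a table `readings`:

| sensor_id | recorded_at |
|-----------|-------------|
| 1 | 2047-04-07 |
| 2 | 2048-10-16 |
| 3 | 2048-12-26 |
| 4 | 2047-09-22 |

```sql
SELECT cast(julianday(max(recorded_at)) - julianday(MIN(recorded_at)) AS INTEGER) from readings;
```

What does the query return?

629

MIN = 2047-04-07, MAX = 2048-12-26.
23 days remain in April 2047 after the 7th (30 − 7).
Full months from May 2047 through November 2048 contribute their day counts.
Then 26 days into December 2048.
Total: 23 + 31 + 30 + 31 + 31 + 30 + 31 + 30 + 31 + 31 + 29 + 31 + 30 + 31 + 30 + 31 + 31 + 30 + 31 + 30 + 26 = 629.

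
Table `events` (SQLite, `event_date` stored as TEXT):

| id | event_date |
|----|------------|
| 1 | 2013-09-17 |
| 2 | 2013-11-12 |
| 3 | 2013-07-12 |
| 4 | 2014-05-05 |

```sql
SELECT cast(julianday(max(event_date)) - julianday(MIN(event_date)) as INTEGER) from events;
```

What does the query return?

MIN = 2013-07-12, MAX = 2014-05-05.
19 days remain in July 2013 after the 12th (31 − 12).
Full months from August 2013 through April 2014 contribute their day counts.
Then 5 days into May 2014.
Total: 19 + 31 + 30 + 31 + 30 + 31 + 31 + 28 + 31 + 30 + 5 = 297.

297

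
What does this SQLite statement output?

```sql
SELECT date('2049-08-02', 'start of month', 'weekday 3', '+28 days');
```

`start of month` rewinds 2049-08-02 to 2049-08-01.
`weekday 3` advances to the next Wednesday; 2049-08-01 is a Sunday, so it moves forward to 2049-08-04.
August 2049 has 31 days; 27 remain after the 4th, so 28 days reach 2049-09-01.

2049-09-01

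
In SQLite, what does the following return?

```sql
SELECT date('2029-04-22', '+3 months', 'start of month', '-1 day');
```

Adding +3 months to 2029-04-22 gives 2029-07-22.
`start of month` rewinds 2029-07-22 to 2029-07-01.
Going back 1 day from 2029-07-01 reaches 2029-06-30 (last day of June, 30 days).

2029-06-30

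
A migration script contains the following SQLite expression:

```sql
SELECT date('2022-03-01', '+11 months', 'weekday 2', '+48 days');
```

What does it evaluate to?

Adding +11 months to 2022-03-01 gives 2023-02-01.
`weekday 2` advances to the next Tuesday; 2023-02-01 is a Wednesday, so it moves forward to 2023-02-07.
Applying '+48 days' to 2023-02-07: counting 48 days forward gives 2023-03-27.

2023-03-27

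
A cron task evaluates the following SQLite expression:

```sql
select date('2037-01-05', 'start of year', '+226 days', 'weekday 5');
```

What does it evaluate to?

2037-08-21

`start of year` rewinds 2037-01-05 to 2037-01-01.
Applying '+226 days' to 2037-01-01: counting 226 days forward gives 2037-08-15.
`weekday 5` advances to the next Friday; 2037-08-15 is a Saturday, so it moves forward to 2037-08-21.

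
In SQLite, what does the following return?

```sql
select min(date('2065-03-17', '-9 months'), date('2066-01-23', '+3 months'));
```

2064-06-17

date('2065-03-17', '-9 months') → 2064-06-17.
date('2066-01-23', '+3 months') → 2066-04-23.
Earlier of the two is 2064-06-17.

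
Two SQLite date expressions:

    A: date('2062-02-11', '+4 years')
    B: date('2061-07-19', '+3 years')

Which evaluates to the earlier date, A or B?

B

A = 2066-02-11.
B = 2064-07-19.
B is earlier.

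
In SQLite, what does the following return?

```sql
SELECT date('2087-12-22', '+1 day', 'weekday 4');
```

2087-12-25

Advancing 1 more day within December lands on 2087-12-23.
`weekday 4` advances to the next Thursday; 2087-12-23 is a Tuesday, so it moves forward to 2087-12-25.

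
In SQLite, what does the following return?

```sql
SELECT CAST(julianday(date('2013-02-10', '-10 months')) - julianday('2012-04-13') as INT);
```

-3

Adding -10 months to 2013-02-10 gives 2012-04-10.
Both dates are in April 2012: 13 − 10 = 3.
The subtraction is earlier − later, so the result is −3 → -3.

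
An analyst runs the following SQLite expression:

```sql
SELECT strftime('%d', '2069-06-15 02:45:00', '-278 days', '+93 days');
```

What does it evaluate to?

First apply '-278 days', '+93 days': 2069-06-15 02:45:00 → 2068-12-12 02:45:00.
`%d` extracts the 2-digit day of month: 12.

12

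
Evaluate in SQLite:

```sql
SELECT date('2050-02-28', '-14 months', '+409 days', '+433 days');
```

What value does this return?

Adding -14 months to 2050-02-28 gives 2048-12-28.
Applying '+409 days' to 2048-12-28: counting 409 days forward gives 2050-02-10.
Applying '+433 days' to 2050-02-10: counting 433 days forward gives 2051-04-19.

2051-04-19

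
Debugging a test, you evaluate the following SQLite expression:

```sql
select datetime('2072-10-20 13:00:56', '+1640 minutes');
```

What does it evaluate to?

1640 minutes = 27h 20m; +1640 minutes from 2072-10-20 13:00:56 is 2072-10-21 16:20:56 (crosses midnight).

2072-10-21 16:20:56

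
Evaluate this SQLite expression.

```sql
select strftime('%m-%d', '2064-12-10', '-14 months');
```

First apply '-14 months': 2064-12-10 → 2063-10-10.
`%m-%d` extracts the month-day: 10-10.

10-10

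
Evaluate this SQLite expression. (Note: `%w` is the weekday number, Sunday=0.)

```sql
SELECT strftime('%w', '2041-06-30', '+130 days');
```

First apply '+130 days': 2041-06-30 → 2041-11-07.
2041-11-07 is a Thursday; with Sunday=0 that is 4.

4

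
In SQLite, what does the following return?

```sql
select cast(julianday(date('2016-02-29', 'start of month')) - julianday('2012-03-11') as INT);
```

`start of month` rewinds 2016-02-29 to 2016-02-01.
20 days remain in March 2012 after the 11th (31 − 11).
Full months from April 2012 through January 2016 contribute their day counts.
Then 1 day into February 2016.
Total: 20 + 30 + 31 + 30 + 31 + 31 + 30 + 31 + 30 + 31 + 31 + 28 + 31 + 30 + 31 + 30 + 31 + 31 + 30 + 31 + 30 + 31 + 31 + 28 + 31 + 30 + 31 + 30 + 31 + 31 + 30 + 31 + 30 + 31 + 31 + 28 + 31 + 30 + 31 + 30 + 31 + 31 + 30 + 31 + 30 + 31 + 31 + 1 = 1422.

1422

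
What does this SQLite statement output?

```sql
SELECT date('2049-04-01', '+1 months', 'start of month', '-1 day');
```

Adding +1 month to 2049-04-01 gives 2049-05-01.
`start of month` rewinds 2049-05-01 to 2049-05-01.
Going back 1 day from 2049-05-01 reaches 2049-04-30 (last day of April, 30 days).

2049-04-30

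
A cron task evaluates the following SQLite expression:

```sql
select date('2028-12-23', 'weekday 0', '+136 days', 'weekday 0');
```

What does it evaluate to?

2029-05-13

`weekday 0` advances to the next Sunday; 2028-12-23 is a Saturday, so it moves forward to 2028-12-24.
Applying '+136 days' to 2028-12-24: counting 136 days forward gives 2029-05-09.
`weekday 0` advances to the next Sunday; 2029-05-09 is a Wednesday, so it moves forward to 2029-05-13.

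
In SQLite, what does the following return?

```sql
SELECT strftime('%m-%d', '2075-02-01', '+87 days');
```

First apply '+87 days': 2075-02-01 → 2075-04-29.
`%m-%d` extracts the month-day: 04-29.

04-29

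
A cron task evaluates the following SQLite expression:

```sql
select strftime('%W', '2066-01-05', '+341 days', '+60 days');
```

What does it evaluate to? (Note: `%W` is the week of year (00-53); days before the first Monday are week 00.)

06

First apply '+341 days', '+60 days': 2066-01-05 → 2067-02-10.
2067-02-10 is a Thursday. SQLite's %W counts Mondays since the year started; the result is 06.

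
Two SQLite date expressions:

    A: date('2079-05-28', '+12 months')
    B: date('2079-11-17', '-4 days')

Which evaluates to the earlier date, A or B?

B

A = 2080-05-28.
B = 2079-11-13.
B is earlier.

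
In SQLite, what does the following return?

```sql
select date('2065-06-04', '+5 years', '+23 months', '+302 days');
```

Adding +5 years to 2065-06-04 gives 2070-06-04.
Adding +23 months to 2070-06-04 gives 2072-05-04.
Applying '+302 days' to 2072-05-04: counting 302 days forward gives 2073-03-02.

2073-03-02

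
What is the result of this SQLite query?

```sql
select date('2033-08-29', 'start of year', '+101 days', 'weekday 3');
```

`start of year` rewinds 2033-08-29 to 2033-01-01.
Applying '+101 days' to 2033-01-01: counting 101 days forward gives 2033-04-12.
`weekday 3` advances to the next Wednesday; 2033-04-12 is a Tuesday, so it moves forward to 2033-04-13.

2033-04-13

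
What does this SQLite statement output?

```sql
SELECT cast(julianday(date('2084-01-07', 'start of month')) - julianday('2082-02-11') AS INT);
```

`start of month` rewinds 2084-01-07 to 2084-01-01.
17 days remain in February 2082 after the 11th (28 − 11).
Full months from March 2082 through December 2083 contribute their day counts.
Then 1 day into January 2084.
Total: 17 + 31 + 30 + 31 + 30 + 31 + 31 + 30 + 31 + 30 + 31 + 31 + 28 + 31 + 30 + 31 + 30 + 31 + 31 + 30 + 31 + 30 + 31 + 1 = 689.

689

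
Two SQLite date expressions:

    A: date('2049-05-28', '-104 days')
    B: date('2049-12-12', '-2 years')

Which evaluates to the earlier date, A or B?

A = 2049-02-13.
B = 2047-12-12.
B is earlier.

B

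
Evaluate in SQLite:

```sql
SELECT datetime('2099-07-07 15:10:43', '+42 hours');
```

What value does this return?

2099-07-09 09:10:43

+42 hours from 2099-07-07 15:10:43 is 2099-07-09 09:10:43 (crosses midnight).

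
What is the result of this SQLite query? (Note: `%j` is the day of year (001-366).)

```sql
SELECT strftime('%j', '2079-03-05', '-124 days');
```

305

First apply '-124 days': 2079-03-05 → 2078-11-01.
Day-of-year for 2078-11-01: days since 2078-01-01 inclusive = 305, zero-padded to 305.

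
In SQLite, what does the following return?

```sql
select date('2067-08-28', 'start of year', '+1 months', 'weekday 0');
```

2067-02-06

`start of year` rewinds 2067-08-28 to 2067-01-01.
Adding +1 month to 2067-01-01 gives 2067-02-01.
`weekday 0` advances to the next Sunday; 2067-02-01 is a Tuesday, so it moves forward to 2067-02-06.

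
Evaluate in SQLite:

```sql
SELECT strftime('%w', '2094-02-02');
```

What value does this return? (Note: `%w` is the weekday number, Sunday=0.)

2

2094-02-02 is a Tuesday; with Sunday=0 that is 2.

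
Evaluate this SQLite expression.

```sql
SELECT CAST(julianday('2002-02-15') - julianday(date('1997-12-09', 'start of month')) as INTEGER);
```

`start of month` rewinds 1997-12-09 to 1997-12-01.
30 days remain in December 1997 after the 1st (31 − 1).
Full months from January 1998 through January 2002 contribute their day counts.
Then 15 days into February 2002.
Total: 30 + 31 + 28 + 31 + 30 + 31 + 30 + 31 + 31 + 30 + 31 + 30 + 31 + 31 + 28 + 31 + 30 + 31 + 30 + 31 + 31 + 30 + 31 + 30 + 31 + 31 + 29 + 31 + 30 + 31 + 30 + 31 + 31 + 30 + 31 + 30 + 31 + 31 + 28 + 31 + 30 + 31 + 30 + 31 + 31 + 30 + 31 + 30 + 31 + 31 + 15 = 1537.

1537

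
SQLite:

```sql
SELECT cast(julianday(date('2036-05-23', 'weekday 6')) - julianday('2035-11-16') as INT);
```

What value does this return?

`weekday 6` advances to the next Saturday; 2036-05-23 is a Friday, so it moves forward to 2036-05-24.
14 days remain in November 2035 after the 16th (30 − 16).
December 2035: 31 days.
January 2036: 31 days.
February 2036: 29 days (leap year).
March 2036: 31 days.
April 2036: 30 days.
Then 24 days into May 2036.
Total: 14 + 31 + 31 + 29 + 31 + 30 + 24 = 190.

190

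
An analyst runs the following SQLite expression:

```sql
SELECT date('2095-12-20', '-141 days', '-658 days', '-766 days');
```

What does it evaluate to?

Applying '-141 days' to 2095-12-20: counting 141 days back gives 2095-08-01.
Applying '-658 days' to 2095-08-01: counting 658 days back gives 2093-10-12.
Applying '-766 days' to 2093-10-12: counting 766 days back gives 2091-09-07.

2091-09-07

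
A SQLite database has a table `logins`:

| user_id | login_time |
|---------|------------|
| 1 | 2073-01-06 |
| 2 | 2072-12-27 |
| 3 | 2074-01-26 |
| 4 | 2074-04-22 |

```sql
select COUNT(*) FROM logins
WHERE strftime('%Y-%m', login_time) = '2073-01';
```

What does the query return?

Rows with year-month 2073-01: 2073-01-06 → 1.

1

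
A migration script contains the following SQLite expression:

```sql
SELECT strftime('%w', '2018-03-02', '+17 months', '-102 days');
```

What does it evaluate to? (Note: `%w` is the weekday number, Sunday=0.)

First apply '+17 months', '-102 days': 2018-03-02 → 2019-04-22.
2019-04-22 is a Monday; with Sunday=0 that is 1.

1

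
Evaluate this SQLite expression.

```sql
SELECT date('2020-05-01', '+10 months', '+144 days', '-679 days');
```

Adding +10 months to 2020-05-01 gives 2021-03-01.
Applying '+144 days' to 2021-03-01: counting 144 days forward gives 2021-07-23.
Applying '-679 days' to 2021-07-23: counting 679 days back gives 2019-09-13.

2019-09-13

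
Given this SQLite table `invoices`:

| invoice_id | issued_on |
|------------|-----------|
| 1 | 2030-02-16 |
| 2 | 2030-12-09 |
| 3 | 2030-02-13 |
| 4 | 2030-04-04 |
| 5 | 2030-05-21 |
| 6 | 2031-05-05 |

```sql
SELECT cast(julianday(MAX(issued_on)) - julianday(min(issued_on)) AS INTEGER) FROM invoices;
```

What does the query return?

446

MIN = 2030-02-13, MAX = 2031-05-05.
15 days remain in February 2030 after the 13th (28 − 13).
Full months from March 2030 through April 2031 contribute their day counts.
Then 5 days into May 2031.
Total: 15 + 31 + 30 + 31 + 30 + 31 + 31 + 30 + 31 + 30 + 31 + 31 + 28 + 31 + 30 + 5 = 446.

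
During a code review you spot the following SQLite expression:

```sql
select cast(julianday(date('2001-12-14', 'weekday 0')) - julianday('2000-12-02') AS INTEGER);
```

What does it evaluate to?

379

`weekday 0` advances to the next Sunday; 2001-12-14 is a Friday, so it moves forward to 2001-12-16.
29 days remain in December 2000 after the 2nd (31 − 2).
Full months from January 2001 through November 2001 contribute their day counts.
Then 16 days into December 2001.
Total: 29 + 31 + 28 + 31 + 30 + 31 + 30 + 31 + 31 + 30 + 31 + 30 + 16 = 379.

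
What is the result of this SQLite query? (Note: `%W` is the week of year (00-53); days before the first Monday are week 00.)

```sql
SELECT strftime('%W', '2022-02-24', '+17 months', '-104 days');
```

First apply '+17 months', '-104 days': 2022-02-24 → 2023-04-11.
2023-04-11 is a Tuesday. SQLite's %W counts Mondays since the year started; the result is 15.

15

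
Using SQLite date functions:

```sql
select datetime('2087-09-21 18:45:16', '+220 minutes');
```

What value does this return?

220 minutes = 3h 40m; +220 minutes from 2087-09-21 18:45:16 is 2087-09-21 22:25:16.

2087-09-21 22:25:16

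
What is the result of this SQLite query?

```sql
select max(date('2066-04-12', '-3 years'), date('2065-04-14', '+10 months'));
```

2066-02-14

date('2066-04-12', '-3 years') → 2063-04-12.
date('2065-04-14', '+10 months') → 2066-02-14.
Later of the two is 2066-02-14.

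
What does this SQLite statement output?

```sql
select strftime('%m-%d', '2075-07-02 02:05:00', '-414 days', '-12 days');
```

First apply '-414 days', '-12 days': 2075-07-02 02:05:00 → 2074-05-02 02:05:00.
`%m-%d` extracts the month-day: 05-02.

05-02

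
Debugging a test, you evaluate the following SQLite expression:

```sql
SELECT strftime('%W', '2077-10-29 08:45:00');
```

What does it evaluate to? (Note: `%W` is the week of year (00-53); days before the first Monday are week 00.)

2077-10-29 is a Friday. SQLite's %W counts Mondays since the year started; the result is 43.

43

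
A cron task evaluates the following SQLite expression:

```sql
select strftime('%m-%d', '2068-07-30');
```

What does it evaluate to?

07-30

`%m-%d` extracts the month-day: 07-30.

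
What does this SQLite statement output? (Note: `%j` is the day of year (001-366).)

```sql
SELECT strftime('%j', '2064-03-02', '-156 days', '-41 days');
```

230

First apply '-156 days', '-41 days': 2064-03-02 → 2063-08-18.
Day-of-year for 2063-08-18: days since 2063-01-01 inclusive = 230, zero-padded to 230.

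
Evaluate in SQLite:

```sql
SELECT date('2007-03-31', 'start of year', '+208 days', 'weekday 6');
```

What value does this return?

`start of year` rewinds 2007-03-31 to 2007-01-01.
Applying '+208 days' to 2007-01-01: counting 208 days forward gives 2007-07-28.
`weekday 6` advances to the next Saturday; 2007-07-28 is already a Saturday, so it stays at 2007-07-28.

2007-07-28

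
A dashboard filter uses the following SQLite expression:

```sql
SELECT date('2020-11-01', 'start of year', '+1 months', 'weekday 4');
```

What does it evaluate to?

`start of year` rewinds 2020-11-01 to 2020-01-01.
Adding +1 month to 2020-01-01 gives 2020-02-01.
`weekday 4` advances to the next Thursday; 2020-02-01 is a Saturday, so it moves forward to 2020-02-06.

2020-02-06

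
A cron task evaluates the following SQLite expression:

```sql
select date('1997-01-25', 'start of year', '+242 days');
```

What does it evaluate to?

1997-08-31

`start of year` rewinds 1997-01-25 to 1997-01-01.
Applying '+242 days' to 1997-01-01: counting 242 days forward gives 1997-08-31.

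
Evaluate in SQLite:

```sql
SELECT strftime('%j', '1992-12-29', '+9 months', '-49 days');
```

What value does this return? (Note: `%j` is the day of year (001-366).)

223

First apply '+9 months', '-49 days': 1992-12-29 → 1993-08-11.
Day-of-year for 1993-08-11: days since 1993-01-01 inclusive = 223, zero-padded to 223.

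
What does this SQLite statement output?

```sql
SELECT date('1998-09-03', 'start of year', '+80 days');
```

`start of year` rewinds 1998-09-03 to 1998-01-01.
Applying '+80 days' to 1998-01-01: counting 80 days forward gives 1998-03-22.

1998-03-22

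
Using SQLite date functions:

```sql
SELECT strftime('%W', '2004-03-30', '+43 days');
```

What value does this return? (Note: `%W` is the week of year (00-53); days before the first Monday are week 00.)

First apply '+43 days': 2004-03-30 → 2004-05-12.
2004-05-12 is a Wednesday. SQLite's %W counts Mondays since the year started; the result is 19.

19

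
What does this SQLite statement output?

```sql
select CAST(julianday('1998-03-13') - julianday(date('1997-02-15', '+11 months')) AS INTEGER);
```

57

Adding +11 months to 1997-02-15 gives 1998-01-15.
16 days remain in January 1998 after the 15th (31 − 15).
February 1998: 28 days.
Then 13 days into March 1998.
Total: 16 + 28 + 13 = 57.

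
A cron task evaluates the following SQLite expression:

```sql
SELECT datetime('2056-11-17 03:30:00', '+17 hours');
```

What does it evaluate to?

+17 hours from 2056-11-17 03:30:00 is 2056-11-17 20:30:00.

2056-11-17 20:30:00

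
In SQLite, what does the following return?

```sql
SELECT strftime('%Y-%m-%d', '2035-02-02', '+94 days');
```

2035-05-07

First apply '+94 days': 2035-02-02 → 2035-05-07.
`%Y-%m-%d` extracts the ISO date: 2035-05-07.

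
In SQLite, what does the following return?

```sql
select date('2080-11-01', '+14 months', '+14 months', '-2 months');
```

Adding +14 months to 2080-11-01 gives 2082-01-01.
Adding +14 months to 2082-01-01 gives 2083-03-01.
Adding -2 months to 2083-03-01 gives 2083-01-01.

2083-01-01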